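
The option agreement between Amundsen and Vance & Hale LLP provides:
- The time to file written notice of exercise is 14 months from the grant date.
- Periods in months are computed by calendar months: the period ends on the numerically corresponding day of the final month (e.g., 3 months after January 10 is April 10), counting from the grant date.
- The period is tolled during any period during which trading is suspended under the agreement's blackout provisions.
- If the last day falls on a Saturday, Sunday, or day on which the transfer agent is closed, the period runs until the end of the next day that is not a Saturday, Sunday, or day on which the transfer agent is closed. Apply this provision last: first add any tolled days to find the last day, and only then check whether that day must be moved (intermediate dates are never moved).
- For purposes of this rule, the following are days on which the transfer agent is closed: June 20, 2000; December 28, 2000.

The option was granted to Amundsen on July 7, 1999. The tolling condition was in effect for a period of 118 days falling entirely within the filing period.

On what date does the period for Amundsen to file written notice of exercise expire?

14 months after July 7, 1999 is September 7, 2000.
Tolling adds 118 days: September 7, 2000 + 118 days = January 3, 2001.
January 3, 2001 is a Wednesday and not a day on which the transfer agent is closed, so no extension applies.

January 3, 2001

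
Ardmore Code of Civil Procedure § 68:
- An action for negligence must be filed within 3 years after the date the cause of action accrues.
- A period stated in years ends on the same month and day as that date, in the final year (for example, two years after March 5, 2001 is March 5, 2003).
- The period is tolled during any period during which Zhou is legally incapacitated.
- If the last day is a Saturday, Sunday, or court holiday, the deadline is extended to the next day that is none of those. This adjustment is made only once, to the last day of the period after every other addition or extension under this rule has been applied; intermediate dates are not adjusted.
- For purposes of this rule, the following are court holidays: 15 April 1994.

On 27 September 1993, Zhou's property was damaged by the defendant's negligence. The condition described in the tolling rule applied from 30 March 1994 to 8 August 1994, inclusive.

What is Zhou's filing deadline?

3 years after 27 September 1993 is September 27, 1996.
From March 30, 1994 through August 8, 1994 inclusive is 132 days; tolling adds 132 days: September 27, 1996 + 132 days = February 6, 1997.
February 6, 1997 is a Thursday and not a court holiday, so no extension applies.

February 6, 1997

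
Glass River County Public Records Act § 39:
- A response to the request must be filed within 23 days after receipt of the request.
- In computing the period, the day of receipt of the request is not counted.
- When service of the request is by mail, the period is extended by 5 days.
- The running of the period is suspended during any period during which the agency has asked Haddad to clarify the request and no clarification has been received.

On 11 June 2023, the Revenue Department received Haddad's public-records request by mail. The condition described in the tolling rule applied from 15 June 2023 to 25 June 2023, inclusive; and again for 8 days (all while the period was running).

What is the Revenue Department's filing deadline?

23 days after 11 June 2023 is July 4, 2023.
Service was by mail, adding 5 days: July 4, 2023 + 5 days = July 9, 2023.
From June 15, 2023 through June 25, 2023 inclusive is 11 days; tolling adds 11 days: July 9, 2023 + 11 days = July 20, 2023.
Tolling adds 8 days: July 20, 2023 + 8 days = July 28, 2023.

July 28, 2023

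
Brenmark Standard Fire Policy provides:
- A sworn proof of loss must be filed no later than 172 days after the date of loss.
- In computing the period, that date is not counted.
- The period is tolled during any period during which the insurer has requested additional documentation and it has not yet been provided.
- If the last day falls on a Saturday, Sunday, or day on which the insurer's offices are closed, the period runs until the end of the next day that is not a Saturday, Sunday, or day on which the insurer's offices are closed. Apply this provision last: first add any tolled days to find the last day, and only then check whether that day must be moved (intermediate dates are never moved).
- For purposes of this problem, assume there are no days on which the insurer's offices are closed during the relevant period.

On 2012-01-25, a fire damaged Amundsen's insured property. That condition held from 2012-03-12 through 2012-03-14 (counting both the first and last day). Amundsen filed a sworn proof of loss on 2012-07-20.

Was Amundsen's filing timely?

No

172 days after 2012-01-25 is July 15, 2012.
From March 12, 2012 through March 14, 2012 inclusive is 3 days; tolling adds 3 days: July 15, 2012 + 3 days = July 18, 2012.
July 18, 2012 is a Wednesday and not a day on which the insurer's offices are closed, so no extension applies.
The deadline is July 18, 2012; the filing on July 20, 2012 is after that date.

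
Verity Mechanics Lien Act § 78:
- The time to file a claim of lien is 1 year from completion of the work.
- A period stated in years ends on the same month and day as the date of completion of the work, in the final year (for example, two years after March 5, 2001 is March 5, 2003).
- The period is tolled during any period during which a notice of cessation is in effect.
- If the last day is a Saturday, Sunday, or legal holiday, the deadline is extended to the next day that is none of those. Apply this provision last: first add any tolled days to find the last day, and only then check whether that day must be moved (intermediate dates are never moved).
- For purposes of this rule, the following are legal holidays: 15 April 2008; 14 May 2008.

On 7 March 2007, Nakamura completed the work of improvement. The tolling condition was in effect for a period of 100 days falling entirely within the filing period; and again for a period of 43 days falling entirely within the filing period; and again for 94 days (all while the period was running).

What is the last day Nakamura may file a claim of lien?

1 year after 7 March 2007 is March 7, 2008.
Tolling adds 100 days: March 7, 2008 + 100 days = June 15, 2008.
Tolling adds 43 days: June 15, 2008 + 43 days = July 28, 2008.
Tolling adds 94 days: July 28, 2008 + 94 days = October 30, 2008.
October 30, 2008 is a Thursday and not a legal holiday, so no extension applies.

October 30, 2008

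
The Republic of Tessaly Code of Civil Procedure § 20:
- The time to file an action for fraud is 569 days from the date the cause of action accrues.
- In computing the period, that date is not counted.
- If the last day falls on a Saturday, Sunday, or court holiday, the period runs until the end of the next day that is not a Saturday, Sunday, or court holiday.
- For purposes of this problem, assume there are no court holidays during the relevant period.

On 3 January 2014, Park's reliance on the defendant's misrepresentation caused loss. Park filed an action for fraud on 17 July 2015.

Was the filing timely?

569 days after 3 January 2014 is July 26, 2015.
July 26, 2015 is Sunday. The next qualifying day is July 27, 2015.
The deadline is July 27, 2015; the filing on July 17, 2015 is on or before that date.

Yes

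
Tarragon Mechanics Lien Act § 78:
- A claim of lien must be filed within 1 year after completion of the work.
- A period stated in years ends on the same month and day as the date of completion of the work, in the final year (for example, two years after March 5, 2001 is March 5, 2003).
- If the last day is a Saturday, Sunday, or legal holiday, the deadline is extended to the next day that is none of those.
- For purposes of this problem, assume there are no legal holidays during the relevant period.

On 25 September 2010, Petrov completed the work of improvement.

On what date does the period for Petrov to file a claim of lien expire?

September 26, 2011

1 year after 25 September 2010 is September 25, 2011.
September 25, 2011 is Sunday. The next qualifying day is September 26, 2011.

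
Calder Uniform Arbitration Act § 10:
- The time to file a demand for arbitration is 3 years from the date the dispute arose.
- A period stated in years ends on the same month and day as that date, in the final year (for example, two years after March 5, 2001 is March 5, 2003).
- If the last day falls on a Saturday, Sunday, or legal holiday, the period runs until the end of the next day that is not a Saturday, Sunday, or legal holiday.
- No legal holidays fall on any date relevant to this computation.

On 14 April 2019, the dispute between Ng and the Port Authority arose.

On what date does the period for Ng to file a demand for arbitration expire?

April 14, 2022

3 years after 14 April 2019 is April 14, 2022.
April 14, 2022 is a Thursday and not a legal holiday, so no extension applies.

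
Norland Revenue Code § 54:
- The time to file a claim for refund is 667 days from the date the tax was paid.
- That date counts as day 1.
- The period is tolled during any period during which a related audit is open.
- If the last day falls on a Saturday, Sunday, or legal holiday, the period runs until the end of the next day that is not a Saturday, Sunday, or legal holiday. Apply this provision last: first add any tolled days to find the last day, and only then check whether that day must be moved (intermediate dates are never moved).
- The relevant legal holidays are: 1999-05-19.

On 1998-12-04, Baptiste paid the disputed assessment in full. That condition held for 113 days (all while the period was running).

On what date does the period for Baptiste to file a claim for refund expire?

Counting 1998-12-04 as day 1, day 667 is September 30, 2000.
Tolling adds 113 days: September 30, 2000 + 113 days = January 21, 2001.
January 21, 2001 is Sunday. The next qualifying day is January 22, 2001.

January 22, 2001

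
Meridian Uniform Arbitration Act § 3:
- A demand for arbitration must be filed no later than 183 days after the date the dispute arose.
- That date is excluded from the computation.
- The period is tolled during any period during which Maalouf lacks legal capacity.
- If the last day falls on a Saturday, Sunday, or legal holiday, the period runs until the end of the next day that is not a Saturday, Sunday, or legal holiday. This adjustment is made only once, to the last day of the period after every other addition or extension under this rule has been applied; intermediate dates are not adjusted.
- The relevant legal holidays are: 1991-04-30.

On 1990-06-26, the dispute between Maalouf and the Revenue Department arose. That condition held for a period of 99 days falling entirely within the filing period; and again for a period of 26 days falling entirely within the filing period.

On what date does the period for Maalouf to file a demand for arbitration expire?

183 days after 1990-06-26 is December 26, 1990.
Tolling adds 99 days: December 26, 1990 + 99 days = April 4, 1991.
Tolling adds 26 days: April 4, 1991 + 26 days = April 30, 1991.
April 30, 1991 is a listed holiday. The next qualifying day is May 1, 1991.

May 1, 1991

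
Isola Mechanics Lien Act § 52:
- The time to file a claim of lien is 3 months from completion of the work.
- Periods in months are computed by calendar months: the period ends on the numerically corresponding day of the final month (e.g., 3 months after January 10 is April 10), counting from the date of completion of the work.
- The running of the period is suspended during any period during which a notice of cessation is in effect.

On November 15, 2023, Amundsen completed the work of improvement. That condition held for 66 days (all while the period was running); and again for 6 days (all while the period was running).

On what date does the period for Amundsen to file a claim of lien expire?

April 27, 2024

3 months after November 15, 2023 is February 15, 2024.
Tolling adds 66 days: February 15, 2024 + 66 days = April 21, 2024.
Tolling adds 6 days: April 21, 2024 + 6 days = April 27, 2024.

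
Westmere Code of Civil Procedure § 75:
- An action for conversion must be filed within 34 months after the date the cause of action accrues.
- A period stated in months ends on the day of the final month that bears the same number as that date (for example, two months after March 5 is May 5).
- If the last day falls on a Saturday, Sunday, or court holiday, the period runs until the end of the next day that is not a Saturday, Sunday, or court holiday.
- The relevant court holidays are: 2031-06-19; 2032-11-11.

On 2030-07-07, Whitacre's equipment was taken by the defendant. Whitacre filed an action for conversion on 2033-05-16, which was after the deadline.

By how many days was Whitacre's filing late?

34 months after 2030-07-07 is May 7, 2033.
May 7, 2033 is Saturday; May 8, 2033 is Sunday. The next qualifying day is May 9, 2033.
The deadline is May 9, 2033; from May 9, 2033 to May 16, 2033 is 7 days.

7 days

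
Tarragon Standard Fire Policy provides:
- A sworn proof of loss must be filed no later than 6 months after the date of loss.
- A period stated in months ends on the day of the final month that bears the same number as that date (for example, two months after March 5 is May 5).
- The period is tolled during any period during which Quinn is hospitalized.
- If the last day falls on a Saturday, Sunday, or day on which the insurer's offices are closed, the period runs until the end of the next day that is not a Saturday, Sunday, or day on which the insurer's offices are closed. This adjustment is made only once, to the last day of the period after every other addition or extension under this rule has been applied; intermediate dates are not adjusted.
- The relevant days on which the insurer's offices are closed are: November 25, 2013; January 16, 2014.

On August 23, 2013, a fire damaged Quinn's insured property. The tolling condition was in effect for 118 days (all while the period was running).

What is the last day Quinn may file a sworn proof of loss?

June 23, 2014

6 months after August 23, 2013 is February 23, 2014.
Tolling adds 118 days: February 23, 2014 + 118 days = June 21, 2014.
June 21, 2014 is Saturday; June 22, 2014 is Sunday. The next qualifying day is June 23, 2014.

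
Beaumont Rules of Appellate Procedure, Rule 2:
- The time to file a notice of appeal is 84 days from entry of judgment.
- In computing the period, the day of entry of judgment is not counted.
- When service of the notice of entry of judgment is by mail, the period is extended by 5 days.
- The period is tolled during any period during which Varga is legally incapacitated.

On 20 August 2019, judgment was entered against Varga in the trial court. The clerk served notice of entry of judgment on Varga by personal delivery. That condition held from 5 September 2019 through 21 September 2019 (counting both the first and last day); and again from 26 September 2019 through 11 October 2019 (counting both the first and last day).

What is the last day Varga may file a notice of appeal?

December 15, 2019

84 days after 20 August 2019 is November 12, 2019.
Service was not by mail, so no mail extension applies.
From September 5, 2019 through September 21, 2019 inclusive is 17 days; tolling adds 17 days: November 12, 2019 + 17 days = November 29, 2019.
From September 26, 2019 through October 11, 2019 inclusive is 16 days; tolling adds 16 days: November 29, 2019 + 16 days = December 15, 2019.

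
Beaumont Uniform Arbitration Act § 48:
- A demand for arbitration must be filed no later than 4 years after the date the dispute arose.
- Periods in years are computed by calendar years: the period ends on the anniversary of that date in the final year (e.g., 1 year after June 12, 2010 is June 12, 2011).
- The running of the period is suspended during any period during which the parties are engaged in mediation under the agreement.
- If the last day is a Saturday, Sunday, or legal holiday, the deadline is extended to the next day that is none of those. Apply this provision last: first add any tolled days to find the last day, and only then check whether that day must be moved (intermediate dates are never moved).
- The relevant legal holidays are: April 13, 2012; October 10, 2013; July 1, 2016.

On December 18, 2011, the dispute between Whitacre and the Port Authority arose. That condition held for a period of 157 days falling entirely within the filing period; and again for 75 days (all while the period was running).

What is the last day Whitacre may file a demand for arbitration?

August 8, 2016

4 years after December 18, 2011 is December 18, 2015.
Tolling adds 157 days: December 18, 2015 + 157 days = May 23, 2016.
Tolling adds 75 days: May 23, 2016 + 75 days = August 6, 2016.
August 6, 2016 is Saturday; August 7, 2016 is Sunday. The next qualifying day is August 8, 2016.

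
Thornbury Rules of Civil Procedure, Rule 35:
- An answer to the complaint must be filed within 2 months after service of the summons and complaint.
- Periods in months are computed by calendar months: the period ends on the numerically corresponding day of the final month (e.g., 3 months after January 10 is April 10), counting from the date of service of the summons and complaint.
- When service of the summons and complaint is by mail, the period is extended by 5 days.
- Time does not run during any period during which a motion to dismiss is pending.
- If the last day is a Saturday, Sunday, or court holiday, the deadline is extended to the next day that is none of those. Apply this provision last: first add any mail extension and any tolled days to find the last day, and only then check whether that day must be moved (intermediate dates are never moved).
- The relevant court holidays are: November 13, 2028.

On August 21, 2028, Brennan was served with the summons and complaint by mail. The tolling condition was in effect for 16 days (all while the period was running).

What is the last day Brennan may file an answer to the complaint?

2 months after August 21, 2028 is October 21, 2028.
Service was by mail, adding 5 days: October 21, 2028 + 5 days = October 26, 2028.
Tolling adds 16 days: October 26, 2028 + 16 days = November 11, 2028.
November 11, 2028 is Saturday; November 12, 2028 is Sunday; November 13, 2028 is a listed holiday. The next qualifying day is November 14, 2028.

November 14, 2028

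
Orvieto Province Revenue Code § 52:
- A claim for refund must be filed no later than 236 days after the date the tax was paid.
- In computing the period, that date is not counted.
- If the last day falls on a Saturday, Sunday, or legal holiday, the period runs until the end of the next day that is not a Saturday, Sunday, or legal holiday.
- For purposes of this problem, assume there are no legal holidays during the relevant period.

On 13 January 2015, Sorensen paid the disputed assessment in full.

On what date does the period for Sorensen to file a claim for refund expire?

September 7, 2015

236 days after 13 January 2015 is September 6, 2015.
September 6, 2015 is Sunday. The next qualifying day is September 7, 2015.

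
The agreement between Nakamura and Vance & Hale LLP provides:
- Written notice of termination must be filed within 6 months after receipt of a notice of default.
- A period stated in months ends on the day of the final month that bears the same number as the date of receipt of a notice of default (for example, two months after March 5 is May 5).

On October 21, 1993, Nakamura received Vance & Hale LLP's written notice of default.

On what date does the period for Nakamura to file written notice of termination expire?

April 21, 1994

6 months after October 21, 1993 is April 21, 1994.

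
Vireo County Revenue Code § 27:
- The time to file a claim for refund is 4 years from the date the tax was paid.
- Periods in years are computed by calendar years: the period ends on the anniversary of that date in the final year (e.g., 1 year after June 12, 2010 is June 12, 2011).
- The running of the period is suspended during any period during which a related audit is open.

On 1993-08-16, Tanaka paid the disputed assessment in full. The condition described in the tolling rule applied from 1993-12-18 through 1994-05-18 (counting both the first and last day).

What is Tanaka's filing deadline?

January 15, 1998

4 years after 1993-08-16 is August 16, 1997.
From December 18, 1993 through May 18, 1994 inclusive is 152 days; tolling adds 152 days: August 16, 1997 + 152 days = January 15, 1998.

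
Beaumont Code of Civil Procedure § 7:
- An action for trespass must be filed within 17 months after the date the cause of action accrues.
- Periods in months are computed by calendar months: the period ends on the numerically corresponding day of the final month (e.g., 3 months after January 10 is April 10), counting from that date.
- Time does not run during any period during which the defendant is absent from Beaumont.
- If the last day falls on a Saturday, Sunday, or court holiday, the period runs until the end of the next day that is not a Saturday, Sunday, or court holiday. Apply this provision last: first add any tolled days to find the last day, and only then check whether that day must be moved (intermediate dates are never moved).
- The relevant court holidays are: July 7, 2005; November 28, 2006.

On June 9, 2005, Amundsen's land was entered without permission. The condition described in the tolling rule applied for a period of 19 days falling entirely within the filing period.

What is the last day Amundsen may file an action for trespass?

November 29, 2006

17 months after June 9, 2005 is November 9, 2006.
Tolling adds 19 days: November 9, 2006 + 19 days = November 28, 2006.
November 28, 2006 is a listed holiday. The next qualifying day is November 29, 2006.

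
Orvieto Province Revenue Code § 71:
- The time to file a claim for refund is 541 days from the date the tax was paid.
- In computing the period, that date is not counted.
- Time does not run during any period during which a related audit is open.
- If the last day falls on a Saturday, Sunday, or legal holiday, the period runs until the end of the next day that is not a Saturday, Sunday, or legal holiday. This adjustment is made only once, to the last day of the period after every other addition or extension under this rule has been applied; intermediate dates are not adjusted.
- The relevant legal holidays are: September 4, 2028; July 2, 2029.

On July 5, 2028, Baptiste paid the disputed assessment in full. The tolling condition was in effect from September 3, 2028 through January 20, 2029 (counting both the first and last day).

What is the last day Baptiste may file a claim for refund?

May 17, 2030

541 days after July 5, 2028 is December 28, 2029.
From September 3, 2028 through January 20, 2029 inclusive is 140 days; tolling adds 140 days: December 28, 2029 + 140 days = May 17, 2030.
May 17, 2030 is a Friday and not a legal holiday, so no extension applies.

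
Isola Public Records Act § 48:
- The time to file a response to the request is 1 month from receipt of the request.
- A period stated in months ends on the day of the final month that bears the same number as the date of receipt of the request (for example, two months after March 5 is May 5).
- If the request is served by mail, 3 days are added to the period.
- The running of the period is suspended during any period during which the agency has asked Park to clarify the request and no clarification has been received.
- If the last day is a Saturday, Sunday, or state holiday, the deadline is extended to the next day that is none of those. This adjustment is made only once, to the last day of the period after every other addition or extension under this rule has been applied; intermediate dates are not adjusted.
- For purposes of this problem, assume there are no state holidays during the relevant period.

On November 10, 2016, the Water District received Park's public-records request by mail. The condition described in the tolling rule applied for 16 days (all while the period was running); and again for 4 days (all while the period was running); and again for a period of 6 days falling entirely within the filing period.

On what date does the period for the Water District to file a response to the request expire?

January 9, 2017

1 month after November 10, 2016 is December 10, 2016.
Service was by mail, adding 3 days: December 10, 2016 + 3 days = December 13, 2016.
Tolling adds 16 days: December 13, 2016 + 16 days = December 29, 2016.
Tolling adds 4 days: December 29, 2016 + 4 days = January 2, 2017.
Tolling adds 6 days: January 2, 2017 + 6 days = January 8, 2017.
January 8, 2017 is Sunday. The next qualifying day is January 9, 2017.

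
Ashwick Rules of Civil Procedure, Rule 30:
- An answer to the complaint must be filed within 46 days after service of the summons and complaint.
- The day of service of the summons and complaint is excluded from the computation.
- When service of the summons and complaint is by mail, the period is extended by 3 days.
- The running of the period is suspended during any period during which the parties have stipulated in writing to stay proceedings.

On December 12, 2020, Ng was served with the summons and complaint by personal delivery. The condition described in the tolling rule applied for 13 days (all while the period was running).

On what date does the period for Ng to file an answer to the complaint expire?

February 9, 2021

46 days after December 12, 2020 is January 27, 2021.
Service was not by mail, so no mail extension applies.
Tolling adds 13 days: January 27, 2021 + 13 days = February 9, 2021.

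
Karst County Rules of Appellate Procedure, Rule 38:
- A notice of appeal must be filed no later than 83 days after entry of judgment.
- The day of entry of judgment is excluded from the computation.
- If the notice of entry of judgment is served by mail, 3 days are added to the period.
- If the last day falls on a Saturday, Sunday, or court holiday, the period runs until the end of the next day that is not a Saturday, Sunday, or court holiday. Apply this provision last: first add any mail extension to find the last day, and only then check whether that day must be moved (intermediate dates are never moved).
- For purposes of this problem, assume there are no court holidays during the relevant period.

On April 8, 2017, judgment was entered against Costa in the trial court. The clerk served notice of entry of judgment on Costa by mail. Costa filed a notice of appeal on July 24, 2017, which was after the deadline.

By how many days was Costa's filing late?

21 days

83 days after April 8, 2017 is June 30, 2017.
Service was by mail, adding 3 days: June 30, 2017 + 3 days = July 3, 2017.
July 3, 2017 is a Monday and not a court holiday, so no extension applies.
The deadline is July 3, 2017; from July 3, 2017 to July 24, 2017 is 21 days.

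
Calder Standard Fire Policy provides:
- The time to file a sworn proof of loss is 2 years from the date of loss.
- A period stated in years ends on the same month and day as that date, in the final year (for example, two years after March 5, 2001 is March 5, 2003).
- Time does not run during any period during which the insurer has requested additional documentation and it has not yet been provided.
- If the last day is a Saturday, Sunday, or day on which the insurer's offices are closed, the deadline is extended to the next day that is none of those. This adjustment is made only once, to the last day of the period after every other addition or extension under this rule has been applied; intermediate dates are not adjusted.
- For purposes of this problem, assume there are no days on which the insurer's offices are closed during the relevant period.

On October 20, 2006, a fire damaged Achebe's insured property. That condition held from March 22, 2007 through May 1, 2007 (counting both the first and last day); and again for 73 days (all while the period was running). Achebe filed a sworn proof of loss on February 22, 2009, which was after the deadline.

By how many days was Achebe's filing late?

2 years after October 20, 2006 is October 20, 2008.
From March 22, 2007 through May 1, 2007 inclusive is 41 days; tolling adds 41 days: October 20, 2008 + 41 days = November 30, 2008.
Tolling adds 73 days: November 30, 2008 + 73 days = February 11, 2009.
February 11, 2009 is a Wednesday and not a day on which the insurer's offices are closed, so no extension applies.
The deadline is February 11, 2009; from February 11, 2009 to February 22, 2009 is 11 days.

11 days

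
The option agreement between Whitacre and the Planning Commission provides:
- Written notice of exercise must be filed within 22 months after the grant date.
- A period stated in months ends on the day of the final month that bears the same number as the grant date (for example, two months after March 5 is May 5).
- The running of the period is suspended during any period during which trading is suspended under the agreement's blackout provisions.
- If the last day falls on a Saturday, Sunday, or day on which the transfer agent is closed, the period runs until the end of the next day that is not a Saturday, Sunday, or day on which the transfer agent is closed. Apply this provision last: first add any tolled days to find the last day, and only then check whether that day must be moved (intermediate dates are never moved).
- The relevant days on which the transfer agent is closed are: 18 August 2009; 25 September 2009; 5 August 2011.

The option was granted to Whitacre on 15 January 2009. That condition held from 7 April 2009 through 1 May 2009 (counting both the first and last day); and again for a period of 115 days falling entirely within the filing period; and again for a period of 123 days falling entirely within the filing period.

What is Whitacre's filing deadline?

22 months after 15 January 2009 is November 15, 2010.
From April 7, 2009 through May 1, 2009 inclusive is 25 days; tolling adds 25 days: November 15, 2010 + 25 days = December 10, 2010.
Tolling adds 115 days: December 10, 2010 + 115 days = April 4, 2011.
Tolling adds 123 days: April 4, 2011 + 123 days = August 5, 2011.
August 5, 2011 is a listed holiday; August 6, 2011 is Saturday; August 7, 2011 is Sunday. The next qualifying day is August 8, 2011.

August 8, 2011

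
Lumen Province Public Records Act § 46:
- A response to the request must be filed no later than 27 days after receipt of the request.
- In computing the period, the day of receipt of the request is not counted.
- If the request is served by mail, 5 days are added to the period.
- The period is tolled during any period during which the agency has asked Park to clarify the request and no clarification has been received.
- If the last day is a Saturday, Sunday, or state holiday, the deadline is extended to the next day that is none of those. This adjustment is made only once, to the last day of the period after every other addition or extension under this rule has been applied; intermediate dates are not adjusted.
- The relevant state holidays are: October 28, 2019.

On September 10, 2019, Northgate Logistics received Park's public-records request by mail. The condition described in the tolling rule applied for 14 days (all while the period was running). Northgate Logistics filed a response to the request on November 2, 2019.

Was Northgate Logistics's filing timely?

No

27 days after September 10, 2019 is October 7, 2019.
Service was by mail, adding 5 days: October 7, 2019 + 5 days = October 12, 2019.
Tolling adds 14 days: October 12, 2019 + 14 days = October 26, 2019.
October 26, 2019 is Saturday; October 27, 2019 is Sunday; October 28, 2019 is a listed holiday. The next qualifying day is October 29, 2019.
The deadline is October 29, 2019; the filing on November 2, 2019 is after that date.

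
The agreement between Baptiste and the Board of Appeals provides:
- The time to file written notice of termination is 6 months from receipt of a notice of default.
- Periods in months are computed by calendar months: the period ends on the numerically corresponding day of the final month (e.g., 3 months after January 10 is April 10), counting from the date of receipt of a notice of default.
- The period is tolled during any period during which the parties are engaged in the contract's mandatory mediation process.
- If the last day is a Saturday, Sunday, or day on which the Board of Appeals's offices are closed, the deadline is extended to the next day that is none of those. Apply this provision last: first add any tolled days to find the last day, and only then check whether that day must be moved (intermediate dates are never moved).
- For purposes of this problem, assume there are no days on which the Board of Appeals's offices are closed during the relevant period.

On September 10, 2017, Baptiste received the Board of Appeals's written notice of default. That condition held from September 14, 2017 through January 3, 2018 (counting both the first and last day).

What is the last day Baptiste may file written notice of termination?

6 months after September 10, 2017 is March 10, 2018.
From September 14, 2017 through January 3, 2018 inclusive is 112 days; tolling adds 112 days: March 10, 2018 + 112 days = June 30, 2018.
June 30, 2018 is Saturday; July 1, 2018 is Sunday. The next qualifying day is July 2, 2018.

July 2, 2018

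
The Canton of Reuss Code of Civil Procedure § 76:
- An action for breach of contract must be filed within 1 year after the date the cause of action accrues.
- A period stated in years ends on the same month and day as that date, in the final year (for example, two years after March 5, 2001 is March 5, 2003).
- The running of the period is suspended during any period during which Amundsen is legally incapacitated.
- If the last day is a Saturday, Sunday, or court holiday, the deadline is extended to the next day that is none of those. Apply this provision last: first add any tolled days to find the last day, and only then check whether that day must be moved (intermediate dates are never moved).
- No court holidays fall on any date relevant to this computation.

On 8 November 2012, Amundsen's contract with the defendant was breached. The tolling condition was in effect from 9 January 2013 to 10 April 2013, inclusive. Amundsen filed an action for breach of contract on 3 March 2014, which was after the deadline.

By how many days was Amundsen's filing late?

21 days

1 year after 8 November 2012 is November 8, 2013.
From January 9, 2013 through April 10, 2013 inclusive is 92 days; tolling adds 92 days: November 8, 2013 + 92 days = February 8, 2014.
February 8, 2014 is Saturday; February 9, 2014 is Sunday. The next qualifying day is February 10, 2014.
The deadline is February 10, 2014; from February 10, 2014 to March 3, 2014 is 21 days.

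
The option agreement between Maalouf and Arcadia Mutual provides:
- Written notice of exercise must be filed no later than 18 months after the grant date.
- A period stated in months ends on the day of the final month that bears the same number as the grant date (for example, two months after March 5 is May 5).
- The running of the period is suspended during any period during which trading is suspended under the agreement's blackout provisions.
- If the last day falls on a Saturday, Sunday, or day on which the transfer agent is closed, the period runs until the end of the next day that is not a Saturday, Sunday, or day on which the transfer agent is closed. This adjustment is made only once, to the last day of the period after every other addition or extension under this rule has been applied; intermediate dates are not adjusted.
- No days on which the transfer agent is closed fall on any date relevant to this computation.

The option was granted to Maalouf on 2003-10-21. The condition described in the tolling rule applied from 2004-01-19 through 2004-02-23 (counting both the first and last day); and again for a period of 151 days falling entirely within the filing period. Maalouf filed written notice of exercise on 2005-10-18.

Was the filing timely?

18 months after 2003-10-21 is April 21, 2005.
From January 19, 2004 through February 23, 2004 inclusive is 36 days; tolling adds 36 days: April 21, 2005 + 36 days = May 27, 2005.
Tolling adds 151 days: May 27, 2005 + 151 days = October 25, 2005.
October 25, 2005 is a Tuesday and not a day on which the transfer agent is closed, so no extension applies.
The deadline is October 25, 2005; the filing on October 18, 2005 is on or before that date.

Yes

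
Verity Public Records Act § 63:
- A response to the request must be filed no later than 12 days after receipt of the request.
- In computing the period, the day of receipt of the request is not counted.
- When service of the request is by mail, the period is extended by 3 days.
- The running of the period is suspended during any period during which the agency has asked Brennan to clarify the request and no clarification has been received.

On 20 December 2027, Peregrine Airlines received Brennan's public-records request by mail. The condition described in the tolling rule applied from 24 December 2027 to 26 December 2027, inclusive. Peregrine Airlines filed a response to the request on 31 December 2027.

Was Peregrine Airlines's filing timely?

Yes

12 days after 20 December 2027 is January 1, 2028.
Service was by mail, adding 3 days: January 1, 2028 + 3 days = January 4, 2028.
From December 24, 2027 through December 26, 2027 inclusive is 3 days; tolling adds 3 days: January 4, 2028 + 3 days = January 7, 2028.
The deadline is January 7, 2028; the filing on December 31, 2027 is on or before that date.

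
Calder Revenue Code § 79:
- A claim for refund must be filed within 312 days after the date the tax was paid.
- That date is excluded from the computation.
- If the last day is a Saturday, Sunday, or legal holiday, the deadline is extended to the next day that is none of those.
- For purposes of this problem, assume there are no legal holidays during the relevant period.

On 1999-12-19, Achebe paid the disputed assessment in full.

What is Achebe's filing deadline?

October 26, 2000

312 days after 1999-12-19 is October 26, 2000.
October 26, 2000 is a Thursday and not a legal holiday, so no extension applies.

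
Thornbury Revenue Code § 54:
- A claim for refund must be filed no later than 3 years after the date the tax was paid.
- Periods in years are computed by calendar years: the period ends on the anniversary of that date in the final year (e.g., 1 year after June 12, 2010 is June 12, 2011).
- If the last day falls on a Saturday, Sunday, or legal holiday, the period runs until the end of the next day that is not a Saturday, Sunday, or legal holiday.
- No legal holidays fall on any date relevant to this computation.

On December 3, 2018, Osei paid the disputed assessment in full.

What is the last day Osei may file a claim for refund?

December 3, 2021

3 years after December 3, 2018 is December 3, 2021.
December 3, 2021 is a Friday and not a legal holiday, so no extension applies.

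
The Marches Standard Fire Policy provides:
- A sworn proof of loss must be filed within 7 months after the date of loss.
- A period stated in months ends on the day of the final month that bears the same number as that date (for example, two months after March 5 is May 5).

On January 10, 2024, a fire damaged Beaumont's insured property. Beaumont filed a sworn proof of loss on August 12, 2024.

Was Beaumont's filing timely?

7 months after January 10, 2024 is August 10, 2024.
The deadline is August 10, 2024; the filing on August 12, 2024 is after that date.

No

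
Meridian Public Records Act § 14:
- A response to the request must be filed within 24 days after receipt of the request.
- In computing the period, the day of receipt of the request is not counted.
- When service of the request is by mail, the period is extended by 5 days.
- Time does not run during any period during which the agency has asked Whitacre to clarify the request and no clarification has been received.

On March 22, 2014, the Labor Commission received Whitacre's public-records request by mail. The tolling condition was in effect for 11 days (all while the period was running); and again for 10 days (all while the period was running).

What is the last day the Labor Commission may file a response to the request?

May 11, 2014

24 days after March 22, 2014 is April 15, 2014.
Service was by mail, adding 5 days: April 15, 2014 + 5 days = April 20, 2014.
Tolling adds 11 days: April 20, 2014 + 11 days = May 1, 2014.
Tolling adds 10 days: May 1, 2014 + 10 days = May 11, 2014.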